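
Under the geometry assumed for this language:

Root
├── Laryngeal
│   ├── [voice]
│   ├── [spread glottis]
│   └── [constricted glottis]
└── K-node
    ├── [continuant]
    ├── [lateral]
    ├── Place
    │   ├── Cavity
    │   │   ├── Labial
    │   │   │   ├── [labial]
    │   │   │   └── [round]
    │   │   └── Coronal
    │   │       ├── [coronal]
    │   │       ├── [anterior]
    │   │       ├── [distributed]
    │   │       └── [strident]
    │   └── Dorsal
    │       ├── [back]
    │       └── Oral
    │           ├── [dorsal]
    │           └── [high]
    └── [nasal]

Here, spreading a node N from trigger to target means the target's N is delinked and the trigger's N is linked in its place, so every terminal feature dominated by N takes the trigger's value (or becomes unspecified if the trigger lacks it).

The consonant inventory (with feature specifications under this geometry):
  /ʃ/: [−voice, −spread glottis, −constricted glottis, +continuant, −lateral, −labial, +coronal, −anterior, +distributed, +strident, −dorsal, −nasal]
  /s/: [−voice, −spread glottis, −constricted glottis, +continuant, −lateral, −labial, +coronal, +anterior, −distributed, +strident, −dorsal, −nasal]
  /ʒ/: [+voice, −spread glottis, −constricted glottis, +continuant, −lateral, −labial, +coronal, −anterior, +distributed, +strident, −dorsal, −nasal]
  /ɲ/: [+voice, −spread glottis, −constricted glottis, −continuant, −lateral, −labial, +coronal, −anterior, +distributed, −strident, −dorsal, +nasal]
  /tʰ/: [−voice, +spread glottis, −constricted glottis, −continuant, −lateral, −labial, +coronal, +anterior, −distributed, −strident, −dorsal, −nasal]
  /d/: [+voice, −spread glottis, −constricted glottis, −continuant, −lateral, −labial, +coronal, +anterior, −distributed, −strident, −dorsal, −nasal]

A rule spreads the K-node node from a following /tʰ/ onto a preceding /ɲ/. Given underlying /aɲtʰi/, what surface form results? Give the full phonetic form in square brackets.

[adtʰi]

K-node immediately or transitively dominates [continuant], [lateral], [labial], [round], [coronal], [anterior], [distributed], [strident], [back], [dorsal], [high], [nasal].
The target acquires /tʰ/'s values for everything under K-node — [−continuant], [−lateral], [−labial], [+coronal], [+anterior], [−distributed], [−strident], [−dorsal], [−nasal] — while keeping its own [voice], [spread glottis], [constricted glottis].
The resulting bundle matches /d/ in the inventory; substituting it for /ɲ/ gives [adtʰi].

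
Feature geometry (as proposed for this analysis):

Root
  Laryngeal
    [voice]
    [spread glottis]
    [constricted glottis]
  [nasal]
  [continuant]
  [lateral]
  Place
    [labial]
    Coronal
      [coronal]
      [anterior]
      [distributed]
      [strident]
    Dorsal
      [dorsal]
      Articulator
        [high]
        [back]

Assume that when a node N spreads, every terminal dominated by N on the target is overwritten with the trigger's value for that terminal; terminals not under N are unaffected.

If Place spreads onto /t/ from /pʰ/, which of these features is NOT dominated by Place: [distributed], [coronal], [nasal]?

Under this geometry, Place contains [labial], [coronal], [anterior], [distributed], [strident], [dorsal], [high], [back].
[distributed], [coronal] all lie under Place, so they are overwritten when Place spreads.
[nasal] attaches under Root, not under Place, so /t/ retains its own value for [nasal].

[nasal]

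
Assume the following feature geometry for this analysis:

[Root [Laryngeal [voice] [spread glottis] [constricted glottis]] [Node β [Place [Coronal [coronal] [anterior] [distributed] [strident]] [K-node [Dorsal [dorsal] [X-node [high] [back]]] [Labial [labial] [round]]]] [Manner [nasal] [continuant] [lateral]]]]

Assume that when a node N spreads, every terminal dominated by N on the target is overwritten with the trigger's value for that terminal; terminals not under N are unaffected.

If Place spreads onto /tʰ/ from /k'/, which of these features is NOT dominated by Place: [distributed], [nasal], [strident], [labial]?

[nasal]

The terminals dominated by Place are [coronal], [anterior], [distributed], [strident], [dorsal], [high], [back], [labial], [round].
Of the listed options, [strident], [labial], [distributed] are among these and would be overwritten by spreading Place.
[nasal] attaches under Manner, not under Place, so /tʰ/ retains its own value for [nasal].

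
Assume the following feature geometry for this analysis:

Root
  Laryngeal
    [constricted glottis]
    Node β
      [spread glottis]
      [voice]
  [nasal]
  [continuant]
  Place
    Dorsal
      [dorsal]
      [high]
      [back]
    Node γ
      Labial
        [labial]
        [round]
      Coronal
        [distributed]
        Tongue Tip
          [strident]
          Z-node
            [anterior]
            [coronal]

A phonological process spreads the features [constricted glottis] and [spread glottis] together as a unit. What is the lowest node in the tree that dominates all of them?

Laryngeal

[constricted glottis]: Root > Laryngeal > [constricted glottis].
[spread glottis]: Root > Laryngeal > Node β > [spread glottis].
The lowest node appearing on every path is Laryngeal; each proper daughter of Laryngeal fails to dominate at least one of the listed features.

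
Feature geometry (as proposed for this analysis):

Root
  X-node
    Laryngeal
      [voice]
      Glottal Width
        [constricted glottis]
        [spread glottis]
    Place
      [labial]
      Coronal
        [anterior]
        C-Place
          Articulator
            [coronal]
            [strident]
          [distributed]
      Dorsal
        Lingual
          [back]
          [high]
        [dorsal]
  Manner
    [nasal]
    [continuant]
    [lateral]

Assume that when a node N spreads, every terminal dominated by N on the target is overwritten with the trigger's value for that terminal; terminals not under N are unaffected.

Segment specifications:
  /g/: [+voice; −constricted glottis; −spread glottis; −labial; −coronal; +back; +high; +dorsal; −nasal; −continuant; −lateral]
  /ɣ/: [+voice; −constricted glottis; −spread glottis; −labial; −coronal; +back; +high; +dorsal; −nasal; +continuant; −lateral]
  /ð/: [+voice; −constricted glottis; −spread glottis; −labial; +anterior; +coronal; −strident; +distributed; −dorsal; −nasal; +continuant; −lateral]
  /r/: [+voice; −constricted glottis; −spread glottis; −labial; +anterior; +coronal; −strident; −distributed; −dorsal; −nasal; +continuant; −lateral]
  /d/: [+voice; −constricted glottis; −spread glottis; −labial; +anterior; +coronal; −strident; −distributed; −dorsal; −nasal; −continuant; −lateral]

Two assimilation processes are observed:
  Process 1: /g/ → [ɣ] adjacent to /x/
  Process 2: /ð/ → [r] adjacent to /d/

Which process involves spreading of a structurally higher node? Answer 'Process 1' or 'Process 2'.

Process 1 alters [continuant]; the lowest dominating node is [continuant] (depth 2 from Root).
Process 2: the feature that changes is [distributed]; the minimal node is [distributed] (depth 5).
Depth 2 < depth 5; Process 1 involves the structurally higher constituent [continuant].

Process 1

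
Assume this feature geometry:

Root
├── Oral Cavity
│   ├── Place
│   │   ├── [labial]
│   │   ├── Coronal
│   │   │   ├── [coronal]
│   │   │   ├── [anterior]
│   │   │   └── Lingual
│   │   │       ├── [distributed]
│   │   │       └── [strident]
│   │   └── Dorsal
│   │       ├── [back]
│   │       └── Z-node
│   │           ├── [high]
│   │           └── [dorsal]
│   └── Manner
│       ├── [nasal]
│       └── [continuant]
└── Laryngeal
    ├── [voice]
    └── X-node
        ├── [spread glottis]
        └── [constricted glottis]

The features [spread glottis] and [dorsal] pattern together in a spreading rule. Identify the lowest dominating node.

[spread glottis]: Root / Laryngeal / X-node / [spread glottis].
[dorsal]: Root / Oral Cavity / Place / Dorsal / Z-node / [dorsal].
The lowest node appearing on every path is Root; each proper daughter of Root fails to dominate at least one of the listed features.

Root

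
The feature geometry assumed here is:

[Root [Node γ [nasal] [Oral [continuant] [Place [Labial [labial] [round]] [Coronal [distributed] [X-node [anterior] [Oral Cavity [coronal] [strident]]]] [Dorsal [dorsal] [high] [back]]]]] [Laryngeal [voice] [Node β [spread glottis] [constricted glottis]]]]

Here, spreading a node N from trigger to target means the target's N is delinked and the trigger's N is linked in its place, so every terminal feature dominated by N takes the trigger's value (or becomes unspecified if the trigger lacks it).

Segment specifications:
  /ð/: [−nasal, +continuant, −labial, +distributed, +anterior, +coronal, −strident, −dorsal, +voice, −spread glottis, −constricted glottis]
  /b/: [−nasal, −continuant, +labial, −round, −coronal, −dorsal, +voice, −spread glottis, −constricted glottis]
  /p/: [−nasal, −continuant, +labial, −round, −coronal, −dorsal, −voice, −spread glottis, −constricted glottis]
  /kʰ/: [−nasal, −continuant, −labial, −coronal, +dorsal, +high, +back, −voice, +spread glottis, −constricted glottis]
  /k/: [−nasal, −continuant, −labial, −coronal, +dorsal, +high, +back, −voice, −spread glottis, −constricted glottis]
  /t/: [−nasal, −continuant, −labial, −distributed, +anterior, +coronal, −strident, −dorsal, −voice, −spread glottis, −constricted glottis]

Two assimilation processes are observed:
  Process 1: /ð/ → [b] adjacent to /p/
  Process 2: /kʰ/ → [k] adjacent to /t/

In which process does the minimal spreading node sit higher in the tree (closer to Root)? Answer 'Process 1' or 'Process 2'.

Process 1

Process 1: the features that change are [continuant], [labial], [round], [coronal], [anterior], [distributed], [strident]; the minimal node is Oral (depth 2).
Process 2 alters [spread glottis]; the lowest dominating node is [spread glottis] (depth 3 from Root).
Oral is closer to Root than [spread glottis], so Process 1 spreads the higher node.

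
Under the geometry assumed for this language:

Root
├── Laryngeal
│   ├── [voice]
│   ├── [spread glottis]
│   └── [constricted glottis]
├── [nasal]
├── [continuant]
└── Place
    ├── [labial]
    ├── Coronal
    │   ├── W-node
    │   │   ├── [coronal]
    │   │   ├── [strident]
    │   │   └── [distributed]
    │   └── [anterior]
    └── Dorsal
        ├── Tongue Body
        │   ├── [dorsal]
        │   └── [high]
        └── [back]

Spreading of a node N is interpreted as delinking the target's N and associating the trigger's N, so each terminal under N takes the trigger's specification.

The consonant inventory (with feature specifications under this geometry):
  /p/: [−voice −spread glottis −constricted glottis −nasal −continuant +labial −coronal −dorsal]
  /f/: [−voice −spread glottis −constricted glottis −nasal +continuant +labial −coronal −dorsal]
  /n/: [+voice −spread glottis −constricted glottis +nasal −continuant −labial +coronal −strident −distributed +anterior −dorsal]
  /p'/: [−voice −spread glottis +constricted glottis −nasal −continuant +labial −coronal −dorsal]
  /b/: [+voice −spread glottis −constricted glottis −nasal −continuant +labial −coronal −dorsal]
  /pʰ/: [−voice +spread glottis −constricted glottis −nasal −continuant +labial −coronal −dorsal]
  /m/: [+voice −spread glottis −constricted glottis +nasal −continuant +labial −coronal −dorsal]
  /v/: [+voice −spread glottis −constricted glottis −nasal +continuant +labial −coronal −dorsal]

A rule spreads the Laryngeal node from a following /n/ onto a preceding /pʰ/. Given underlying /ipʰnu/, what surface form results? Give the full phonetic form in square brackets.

[ibnu]

Terminals under Laryngeal in this geometry: [voice], [spread glottis], [constricted glottis].
The target acquires /n/'s values for everything under Laryngeal — [+voice], [−spread glottis], [−constricted glottis] — while keeping its own [nasal], [continuant], [labial], ….
Among the inventory, only /b/ has exactly this specification, giving the surface form [ibnu].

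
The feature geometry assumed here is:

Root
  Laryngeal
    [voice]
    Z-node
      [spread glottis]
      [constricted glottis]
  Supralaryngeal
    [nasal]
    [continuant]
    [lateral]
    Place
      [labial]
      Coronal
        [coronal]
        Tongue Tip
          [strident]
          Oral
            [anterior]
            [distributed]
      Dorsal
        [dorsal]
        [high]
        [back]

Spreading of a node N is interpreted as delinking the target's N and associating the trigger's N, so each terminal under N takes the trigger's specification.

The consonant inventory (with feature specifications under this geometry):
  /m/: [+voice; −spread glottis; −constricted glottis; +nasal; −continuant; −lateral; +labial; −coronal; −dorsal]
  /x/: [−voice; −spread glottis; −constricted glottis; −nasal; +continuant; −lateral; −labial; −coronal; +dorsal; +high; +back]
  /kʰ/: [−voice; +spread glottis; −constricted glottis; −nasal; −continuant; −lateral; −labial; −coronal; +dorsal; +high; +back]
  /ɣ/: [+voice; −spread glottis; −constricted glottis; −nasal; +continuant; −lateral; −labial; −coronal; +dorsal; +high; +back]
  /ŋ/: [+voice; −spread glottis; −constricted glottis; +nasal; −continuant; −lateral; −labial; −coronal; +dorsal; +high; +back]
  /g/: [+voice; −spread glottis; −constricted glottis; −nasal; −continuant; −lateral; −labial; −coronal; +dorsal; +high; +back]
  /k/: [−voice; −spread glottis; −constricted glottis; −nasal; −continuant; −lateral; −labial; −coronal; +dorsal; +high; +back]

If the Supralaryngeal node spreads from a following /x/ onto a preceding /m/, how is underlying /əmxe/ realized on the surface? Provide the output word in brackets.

Terminals under Supralaryngeal in this geometry: [nasal], [continuant], [lateral], [labial], [coronal], [strident], [anterior], [distributed], [dorsal], [high], [back].
Spreading Supralaryngeal from /x/ onto /m/ replaces those values with /x/'s: [−nasal], [+continuant], [−lateral], [−labial], [−coronal], [+dorsal], [+high], [+back]. Features outside Supralaryngeal ([voice], [spread glottis], [constricted glottis]) stay as in /m/.
This feature bundle is that of [ɣ], so /əmxe/ surfaces as [əɣxe].

[əɣxe]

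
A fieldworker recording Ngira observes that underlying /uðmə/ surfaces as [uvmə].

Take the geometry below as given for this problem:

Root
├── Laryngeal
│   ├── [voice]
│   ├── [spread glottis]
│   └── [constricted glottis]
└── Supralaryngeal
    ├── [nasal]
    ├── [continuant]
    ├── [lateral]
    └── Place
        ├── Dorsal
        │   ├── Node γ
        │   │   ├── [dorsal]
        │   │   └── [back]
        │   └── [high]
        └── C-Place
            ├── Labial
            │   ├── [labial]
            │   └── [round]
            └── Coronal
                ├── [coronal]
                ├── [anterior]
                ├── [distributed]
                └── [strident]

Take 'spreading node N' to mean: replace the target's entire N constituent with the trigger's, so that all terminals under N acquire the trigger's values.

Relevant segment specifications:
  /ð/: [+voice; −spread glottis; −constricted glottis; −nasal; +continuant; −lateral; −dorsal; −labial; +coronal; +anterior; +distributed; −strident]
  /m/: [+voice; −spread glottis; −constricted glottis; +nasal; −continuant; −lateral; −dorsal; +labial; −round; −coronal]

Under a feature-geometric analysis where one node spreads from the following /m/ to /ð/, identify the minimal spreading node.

C-Place

The alternation /ð/ → [v] changes [labial], [round], [coronal], [anterior], [distributed], [strident] and nothing else.
Tracing each changed feature up the tree, the paths first meet at C-Place; any lower node misses at least one of them.
Spreading C-Place from /m/ overwrites each of those terminals with /m/'s values, yielding exactly [v].
Features on which the two segments disagree outside C-Place, such as [continuant], [nasal], are unchanged — nothing dominating them spread, and C-Place is the minimal sufficient constituent.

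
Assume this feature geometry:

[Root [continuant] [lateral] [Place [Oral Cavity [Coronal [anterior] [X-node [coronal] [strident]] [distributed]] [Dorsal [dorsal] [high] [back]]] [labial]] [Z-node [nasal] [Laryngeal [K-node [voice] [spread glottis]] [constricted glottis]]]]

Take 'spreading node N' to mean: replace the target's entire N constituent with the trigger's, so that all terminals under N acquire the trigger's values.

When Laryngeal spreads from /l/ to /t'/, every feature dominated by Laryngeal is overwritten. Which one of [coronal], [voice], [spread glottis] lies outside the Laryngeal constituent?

[coronal]

Laryngeal dominates exactly [voice], [spread glottis], [constricted glottis].
Spreading Laryngeal replaces [spread glottis], [voice] with the trigger's values, since each sits inside the Laryngeal constituent.
[coronal] attaches under X-node, not under Laryngeal, so /t'/ retains its own value for [coronal].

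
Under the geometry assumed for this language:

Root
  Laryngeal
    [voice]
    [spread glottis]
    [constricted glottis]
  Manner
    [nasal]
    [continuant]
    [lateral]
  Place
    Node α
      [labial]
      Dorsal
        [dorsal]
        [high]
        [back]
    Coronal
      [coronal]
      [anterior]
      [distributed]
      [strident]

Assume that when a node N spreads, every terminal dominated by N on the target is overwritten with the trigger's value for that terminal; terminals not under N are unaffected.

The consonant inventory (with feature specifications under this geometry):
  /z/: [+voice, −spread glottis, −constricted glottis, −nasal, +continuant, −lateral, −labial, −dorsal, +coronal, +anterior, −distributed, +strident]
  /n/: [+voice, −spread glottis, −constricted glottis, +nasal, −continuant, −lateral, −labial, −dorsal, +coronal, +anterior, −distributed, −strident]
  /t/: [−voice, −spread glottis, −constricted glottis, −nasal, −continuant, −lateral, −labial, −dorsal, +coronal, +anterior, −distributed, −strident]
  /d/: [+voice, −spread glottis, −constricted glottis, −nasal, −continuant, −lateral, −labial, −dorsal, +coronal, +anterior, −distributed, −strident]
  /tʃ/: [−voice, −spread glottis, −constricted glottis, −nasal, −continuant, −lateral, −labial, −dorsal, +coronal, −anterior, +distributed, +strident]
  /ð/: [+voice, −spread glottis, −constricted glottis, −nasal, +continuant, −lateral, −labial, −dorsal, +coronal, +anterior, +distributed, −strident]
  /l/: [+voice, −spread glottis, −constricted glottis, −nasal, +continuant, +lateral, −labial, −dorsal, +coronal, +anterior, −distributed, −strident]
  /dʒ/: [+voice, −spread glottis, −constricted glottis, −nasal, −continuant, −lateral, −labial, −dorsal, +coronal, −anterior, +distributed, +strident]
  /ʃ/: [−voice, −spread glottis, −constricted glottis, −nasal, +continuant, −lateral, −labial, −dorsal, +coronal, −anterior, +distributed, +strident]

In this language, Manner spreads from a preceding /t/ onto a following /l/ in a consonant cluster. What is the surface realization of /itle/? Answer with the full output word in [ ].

[itde]

The Manner node dominates the terminals [nasal], [continuant], [lateral].
The target acquires /t/'s values for everything under Manner — [−nasal], [−continuant], [−lateral] — while keeping its own [voice], [spread glottis], [constricted glottis], ….
Among the inventory, only /d/ has exactly this specification, giving the surface form [itde].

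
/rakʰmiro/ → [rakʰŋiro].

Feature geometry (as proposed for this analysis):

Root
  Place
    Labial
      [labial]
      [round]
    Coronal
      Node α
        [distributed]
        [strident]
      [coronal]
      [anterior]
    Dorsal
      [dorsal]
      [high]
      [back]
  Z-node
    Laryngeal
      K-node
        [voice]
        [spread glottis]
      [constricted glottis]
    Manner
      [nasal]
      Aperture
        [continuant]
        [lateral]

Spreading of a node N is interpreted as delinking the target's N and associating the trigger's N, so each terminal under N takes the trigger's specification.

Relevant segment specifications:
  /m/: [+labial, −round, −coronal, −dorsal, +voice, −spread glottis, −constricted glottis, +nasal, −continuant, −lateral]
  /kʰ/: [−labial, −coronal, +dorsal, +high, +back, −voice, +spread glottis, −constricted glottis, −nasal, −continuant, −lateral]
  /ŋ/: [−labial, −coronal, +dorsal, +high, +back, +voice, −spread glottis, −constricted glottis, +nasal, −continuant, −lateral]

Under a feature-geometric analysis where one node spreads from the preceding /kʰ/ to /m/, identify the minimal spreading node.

Comparing /m/ with its surface form [ŋ], the features that change are [labial], [round], [dorsal], [high], [back].
In this geometry the lowest node dominating all of them is Place: every daughter of Place dominates only a proper subset, so no lower node suffices.
If Place spreads, every terminal under it takes /kʰ/'s value, producing [ŋ] as observed.
Had Root spread, [nasal], [voice] would have taken /kʰ/'s values; they stay as in /m/, confirming the spreading constituent is exactly Place.

Place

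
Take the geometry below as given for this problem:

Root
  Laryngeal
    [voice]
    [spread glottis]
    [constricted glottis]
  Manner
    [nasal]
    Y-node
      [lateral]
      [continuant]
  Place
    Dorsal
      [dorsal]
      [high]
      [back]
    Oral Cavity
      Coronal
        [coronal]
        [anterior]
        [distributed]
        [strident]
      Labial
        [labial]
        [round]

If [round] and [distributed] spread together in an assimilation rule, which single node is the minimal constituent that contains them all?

[round]: Root / Place / Oral Cavity / Labial / [round].
[distributed]: Root / Place / Oral Cavity / Coronal / [distributed].
These paths first converge at Oral Cavity; no daughter of Oral Cavity dominates all 2 features, so Oral Cavity is the minimal constituent.

Oral Cavity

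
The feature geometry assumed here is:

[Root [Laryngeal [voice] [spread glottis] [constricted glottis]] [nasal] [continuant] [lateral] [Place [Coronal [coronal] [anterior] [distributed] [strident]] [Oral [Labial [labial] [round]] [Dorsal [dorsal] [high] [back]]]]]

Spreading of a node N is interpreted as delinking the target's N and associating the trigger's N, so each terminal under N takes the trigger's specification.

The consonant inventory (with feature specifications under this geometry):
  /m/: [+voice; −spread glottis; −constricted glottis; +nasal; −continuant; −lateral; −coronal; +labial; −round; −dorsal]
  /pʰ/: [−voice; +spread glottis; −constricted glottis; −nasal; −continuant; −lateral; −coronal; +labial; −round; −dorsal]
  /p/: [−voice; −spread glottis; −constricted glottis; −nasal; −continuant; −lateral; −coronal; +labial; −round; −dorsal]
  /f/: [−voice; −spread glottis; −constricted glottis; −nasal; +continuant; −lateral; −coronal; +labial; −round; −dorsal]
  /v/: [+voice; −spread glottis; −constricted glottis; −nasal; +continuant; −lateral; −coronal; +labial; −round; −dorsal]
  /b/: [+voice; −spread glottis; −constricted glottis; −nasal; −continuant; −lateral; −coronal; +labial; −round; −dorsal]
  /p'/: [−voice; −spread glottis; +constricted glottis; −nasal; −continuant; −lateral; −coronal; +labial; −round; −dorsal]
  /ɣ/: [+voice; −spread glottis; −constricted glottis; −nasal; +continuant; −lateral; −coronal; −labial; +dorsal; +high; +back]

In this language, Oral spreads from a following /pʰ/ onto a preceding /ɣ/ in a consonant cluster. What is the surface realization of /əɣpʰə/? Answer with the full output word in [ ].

The Oral node dominates the terminals [labial], [round], [dorsal], [high], [back].
The target acquires /pʰ/'s values for everything under Oral — [+labial], [−round], [−dorsal] — while keeping its own [voice], [spread glottis], [constricted glottis], ….
The resulting bundle matches /v/ in the inventory; substituting it for /ɣ/ gives [əvpʰə].

[əvpʰə]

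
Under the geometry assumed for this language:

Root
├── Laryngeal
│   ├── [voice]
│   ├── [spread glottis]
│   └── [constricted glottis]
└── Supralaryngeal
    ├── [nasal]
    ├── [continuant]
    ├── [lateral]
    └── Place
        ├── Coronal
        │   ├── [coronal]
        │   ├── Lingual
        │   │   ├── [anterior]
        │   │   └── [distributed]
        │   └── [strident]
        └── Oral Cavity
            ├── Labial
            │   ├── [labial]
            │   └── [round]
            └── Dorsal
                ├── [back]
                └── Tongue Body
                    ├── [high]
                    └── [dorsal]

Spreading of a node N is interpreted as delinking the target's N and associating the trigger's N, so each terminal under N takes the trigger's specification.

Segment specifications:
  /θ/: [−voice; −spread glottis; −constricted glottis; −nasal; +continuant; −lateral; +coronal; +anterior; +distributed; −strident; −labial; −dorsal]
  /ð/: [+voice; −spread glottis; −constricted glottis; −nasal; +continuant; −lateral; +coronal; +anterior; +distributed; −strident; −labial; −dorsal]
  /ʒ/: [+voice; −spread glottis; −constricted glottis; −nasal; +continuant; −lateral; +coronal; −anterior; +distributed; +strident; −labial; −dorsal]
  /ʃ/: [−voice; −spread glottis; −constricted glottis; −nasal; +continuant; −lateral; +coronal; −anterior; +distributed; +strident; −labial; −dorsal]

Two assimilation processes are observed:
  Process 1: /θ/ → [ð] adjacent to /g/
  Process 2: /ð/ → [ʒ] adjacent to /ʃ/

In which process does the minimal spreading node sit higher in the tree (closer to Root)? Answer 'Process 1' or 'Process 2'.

In Process 1, [voice] changes, so the minimal spreading node is [voice] at depth 2.
Process 2 alters [anterior], [strident]; the lowest common ancestor is Coronal (depth 3 from Root).
Depth 2 < depth 3; Process 1 involves the structurally higher constituent [voice].

Process 1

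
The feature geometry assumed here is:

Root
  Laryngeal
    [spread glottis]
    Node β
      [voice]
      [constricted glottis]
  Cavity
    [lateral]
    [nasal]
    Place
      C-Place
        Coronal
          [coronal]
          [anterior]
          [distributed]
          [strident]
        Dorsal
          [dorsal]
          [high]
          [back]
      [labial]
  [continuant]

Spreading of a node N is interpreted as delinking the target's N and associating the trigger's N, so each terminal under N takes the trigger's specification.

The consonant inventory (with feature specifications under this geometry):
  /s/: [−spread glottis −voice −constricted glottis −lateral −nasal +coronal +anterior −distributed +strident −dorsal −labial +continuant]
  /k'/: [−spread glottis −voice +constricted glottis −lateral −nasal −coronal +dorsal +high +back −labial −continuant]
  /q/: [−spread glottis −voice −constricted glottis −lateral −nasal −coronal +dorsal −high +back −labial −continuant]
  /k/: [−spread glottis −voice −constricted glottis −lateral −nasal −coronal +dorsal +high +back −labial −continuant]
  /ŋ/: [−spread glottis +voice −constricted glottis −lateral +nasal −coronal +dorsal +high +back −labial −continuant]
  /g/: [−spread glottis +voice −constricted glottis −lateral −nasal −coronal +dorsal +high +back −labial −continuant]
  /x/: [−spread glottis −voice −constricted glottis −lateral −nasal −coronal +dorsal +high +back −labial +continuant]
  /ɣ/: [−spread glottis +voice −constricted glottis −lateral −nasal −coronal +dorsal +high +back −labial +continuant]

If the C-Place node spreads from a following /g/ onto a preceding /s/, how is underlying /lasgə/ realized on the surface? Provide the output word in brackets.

C-Place immediately or transitively dominates [coronal], [anterior], [distributed], [strident], [dorsal], [high], [back].
Spreading C-Place from /g/ onto /s/ replaces those values with /g/'s: [−coronal], [+dorsal], [+high], [+back]. Features outside C-Place ([spread glottis], [voice], [constricted glottis], …) stay as in /s/.
This feature bundle is that of [x], so /lasgə/ surfaces as [laxgə].

[laxgə]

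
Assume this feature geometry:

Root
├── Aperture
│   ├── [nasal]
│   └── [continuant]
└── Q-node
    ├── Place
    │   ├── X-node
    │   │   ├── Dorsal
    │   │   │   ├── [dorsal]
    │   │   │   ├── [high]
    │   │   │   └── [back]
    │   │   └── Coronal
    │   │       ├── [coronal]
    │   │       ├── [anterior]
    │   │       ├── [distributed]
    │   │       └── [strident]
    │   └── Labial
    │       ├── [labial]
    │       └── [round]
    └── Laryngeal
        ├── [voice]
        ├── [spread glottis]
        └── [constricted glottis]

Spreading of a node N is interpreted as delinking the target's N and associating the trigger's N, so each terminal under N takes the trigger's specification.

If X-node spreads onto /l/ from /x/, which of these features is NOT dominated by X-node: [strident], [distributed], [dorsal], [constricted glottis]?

[constricted glottis]

Under this geometry, X-node contains [dorsal], [high], [back], [coronal], [anterior], [distributed], [strident].
Of the listed options, [strident], [distributed], [dorsal] are among these and would be overwritten by spreading X-node.
[constricted glottis] attaches under Laryngeal, not under X-node, so /l/ retains its own value for [constricted glottis].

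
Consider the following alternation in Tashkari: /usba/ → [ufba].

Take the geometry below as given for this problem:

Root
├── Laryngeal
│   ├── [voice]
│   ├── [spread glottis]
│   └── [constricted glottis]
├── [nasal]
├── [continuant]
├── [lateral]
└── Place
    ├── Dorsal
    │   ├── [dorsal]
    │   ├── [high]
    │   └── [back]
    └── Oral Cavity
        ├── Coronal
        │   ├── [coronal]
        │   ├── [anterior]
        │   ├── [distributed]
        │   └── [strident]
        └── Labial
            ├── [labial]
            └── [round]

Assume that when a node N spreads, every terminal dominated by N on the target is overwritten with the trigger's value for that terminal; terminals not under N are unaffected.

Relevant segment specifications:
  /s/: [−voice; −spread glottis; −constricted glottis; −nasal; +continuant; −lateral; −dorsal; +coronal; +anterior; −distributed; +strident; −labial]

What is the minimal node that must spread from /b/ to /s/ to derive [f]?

/s/ and [f] differ in [labial], [round], [coronal], [anterior], [distributed], [strident]; every other specified feature is identical.
Tracing each changed feature up the tree, the paths first meet at Oral Cavity; any lower node misses at least one of them.
Spreading Oral Cavity from /b/ overwrites each of those terminals with /b/'s values, yielding exactly [f].
[voice], [continuant] stay as in /s/ although /b/ differs there, so no node dominating them spread; among the remaining candidates Oral Cavity is the lowest that derives the output.

Oral Cavity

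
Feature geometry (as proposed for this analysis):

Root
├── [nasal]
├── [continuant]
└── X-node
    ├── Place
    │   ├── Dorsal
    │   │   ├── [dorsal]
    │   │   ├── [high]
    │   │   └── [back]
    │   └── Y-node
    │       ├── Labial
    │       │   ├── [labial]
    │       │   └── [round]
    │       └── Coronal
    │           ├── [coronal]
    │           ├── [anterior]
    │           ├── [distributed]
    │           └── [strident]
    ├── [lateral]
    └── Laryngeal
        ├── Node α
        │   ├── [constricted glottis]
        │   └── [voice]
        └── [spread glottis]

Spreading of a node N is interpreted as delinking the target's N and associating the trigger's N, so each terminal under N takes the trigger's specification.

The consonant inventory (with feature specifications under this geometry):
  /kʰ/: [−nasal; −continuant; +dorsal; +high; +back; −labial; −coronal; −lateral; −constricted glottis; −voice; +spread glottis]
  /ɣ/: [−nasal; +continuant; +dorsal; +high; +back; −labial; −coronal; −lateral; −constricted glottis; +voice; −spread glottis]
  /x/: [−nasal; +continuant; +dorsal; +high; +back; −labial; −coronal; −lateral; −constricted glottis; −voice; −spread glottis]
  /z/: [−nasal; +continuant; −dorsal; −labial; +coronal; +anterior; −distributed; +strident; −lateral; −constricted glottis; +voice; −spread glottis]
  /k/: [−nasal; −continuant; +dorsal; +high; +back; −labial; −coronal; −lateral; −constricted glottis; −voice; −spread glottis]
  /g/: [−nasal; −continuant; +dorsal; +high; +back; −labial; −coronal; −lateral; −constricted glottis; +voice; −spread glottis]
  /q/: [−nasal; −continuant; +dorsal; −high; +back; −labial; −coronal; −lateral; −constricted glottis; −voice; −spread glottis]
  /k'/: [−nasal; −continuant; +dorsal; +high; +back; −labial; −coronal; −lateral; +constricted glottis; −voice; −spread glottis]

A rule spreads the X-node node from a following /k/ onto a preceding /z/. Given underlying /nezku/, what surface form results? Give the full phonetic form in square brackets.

[nexku]

Terminals under X-node in this geometry: [dorsal], [high], [back], [labial], [round], [coronal], [anterior], [distributed], [strident], [lateral], [constricted glottis], [voice], [spread glottis].
Spreading X-node from /k/ onto /z/ replaces those values with /k/'s: [+dorsal], [+high], [+back], [−labial], [−coronal], [−lateral], [−constricted glottis], [−voice], [−spread glottis]. Features outside X-node ([nasal], [continuant]) stay as in /z/.
The resulting bundle matches /x/ in the inventory; substituting it for /z/ gives [nexku].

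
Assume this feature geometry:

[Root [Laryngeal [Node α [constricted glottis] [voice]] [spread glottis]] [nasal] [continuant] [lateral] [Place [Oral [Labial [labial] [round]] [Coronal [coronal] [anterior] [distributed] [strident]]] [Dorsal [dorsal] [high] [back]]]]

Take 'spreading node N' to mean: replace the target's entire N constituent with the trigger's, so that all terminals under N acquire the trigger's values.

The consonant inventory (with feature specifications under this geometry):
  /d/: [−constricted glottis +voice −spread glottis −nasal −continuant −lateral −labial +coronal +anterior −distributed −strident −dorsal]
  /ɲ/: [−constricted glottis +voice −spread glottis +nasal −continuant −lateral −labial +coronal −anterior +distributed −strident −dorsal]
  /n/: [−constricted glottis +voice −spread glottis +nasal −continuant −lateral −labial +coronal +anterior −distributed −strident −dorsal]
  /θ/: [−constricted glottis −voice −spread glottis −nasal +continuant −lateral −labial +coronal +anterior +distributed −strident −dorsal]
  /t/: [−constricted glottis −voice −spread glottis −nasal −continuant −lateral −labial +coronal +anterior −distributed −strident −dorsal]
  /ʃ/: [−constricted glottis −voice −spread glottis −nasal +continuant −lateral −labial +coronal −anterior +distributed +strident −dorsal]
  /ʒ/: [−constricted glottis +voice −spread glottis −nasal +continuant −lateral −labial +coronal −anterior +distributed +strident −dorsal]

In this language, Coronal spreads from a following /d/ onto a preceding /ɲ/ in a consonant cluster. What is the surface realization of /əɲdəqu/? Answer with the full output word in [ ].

[əndəqu]

Terminals under Coronal in this geometry: [coronal], [anterior], [distributed], [strident].
After delinking /ɲ/'s Coronal and linking /d/'s, the affected terminals become [+coronal], [+anterior], [−distributed], [−strident]; [constricted glottis], [voice], [spread glottis], … (outside Coronal) are retained from /ɲ/.
The resulting bundle matches /n/ in the inventory; substituting it for /ɲ/ gives [əndəqu].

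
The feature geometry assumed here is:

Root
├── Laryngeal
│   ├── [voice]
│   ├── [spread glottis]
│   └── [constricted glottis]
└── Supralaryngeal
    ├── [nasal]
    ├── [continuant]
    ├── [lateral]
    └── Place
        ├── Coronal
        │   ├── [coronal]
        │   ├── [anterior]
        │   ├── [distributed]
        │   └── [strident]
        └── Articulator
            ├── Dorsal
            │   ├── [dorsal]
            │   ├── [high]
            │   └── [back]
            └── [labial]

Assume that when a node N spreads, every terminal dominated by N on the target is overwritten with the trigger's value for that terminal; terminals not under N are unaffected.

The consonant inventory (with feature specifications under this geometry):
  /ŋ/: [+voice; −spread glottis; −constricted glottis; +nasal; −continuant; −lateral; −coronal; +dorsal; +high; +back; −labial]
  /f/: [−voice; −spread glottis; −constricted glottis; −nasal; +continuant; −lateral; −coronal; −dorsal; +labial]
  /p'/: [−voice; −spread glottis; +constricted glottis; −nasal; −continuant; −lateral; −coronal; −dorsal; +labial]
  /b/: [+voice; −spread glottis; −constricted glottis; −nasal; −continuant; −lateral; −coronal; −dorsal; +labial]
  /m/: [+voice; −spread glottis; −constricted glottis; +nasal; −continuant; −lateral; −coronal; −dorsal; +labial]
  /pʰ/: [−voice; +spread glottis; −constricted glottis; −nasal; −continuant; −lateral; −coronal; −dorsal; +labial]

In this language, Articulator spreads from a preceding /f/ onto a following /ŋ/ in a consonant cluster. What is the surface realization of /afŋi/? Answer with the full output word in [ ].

Articulator immediately or transitively dominates [dorsal], [high], [back], [labial].
The target acquires /f/'s values for everything under Articulator — [−dorsal], [+labial] — while keeping its own [voice], [spread glottis], [constricted glottis], ….
Among the inventory, only /m/ has exactly this specification, giving the surface form [afmi].

[afmi]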